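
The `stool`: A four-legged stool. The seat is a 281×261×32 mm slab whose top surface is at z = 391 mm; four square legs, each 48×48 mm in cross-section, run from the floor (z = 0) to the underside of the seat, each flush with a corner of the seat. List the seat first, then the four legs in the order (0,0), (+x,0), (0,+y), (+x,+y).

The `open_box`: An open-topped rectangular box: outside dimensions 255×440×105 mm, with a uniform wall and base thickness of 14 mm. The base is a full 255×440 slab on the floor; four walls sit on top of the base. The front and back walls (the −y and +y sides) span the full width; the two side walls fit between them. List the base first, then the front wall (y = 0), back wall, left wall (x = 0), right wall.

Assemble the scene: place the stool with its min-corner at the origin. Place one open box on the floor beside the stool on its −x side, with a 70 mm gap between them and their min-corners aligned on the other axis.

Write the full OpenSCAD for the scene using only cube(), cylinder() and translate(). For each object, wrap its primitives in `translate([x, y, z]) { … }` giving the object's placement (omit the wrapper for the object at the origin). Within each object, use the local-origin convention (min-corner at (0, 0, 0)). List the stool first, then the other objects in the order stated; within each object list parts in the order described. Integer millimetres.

translate([0, 0, 359]) cube([281, 261, 32]);
cube([48, 48, 359]);
translate([233, 0, 0]) cube([48, 48, 359]);
translate([0, 213, 0]) cube([48, 48, 359]);
translate([233, 213, 0]) cube([48, 48, 359]);
translate([-325, 0, 0]) {
  cube([255, 440, 14]);
  translate([0, 0, 14]) cube([255, 14, 91]);
  translate([0, 426, 14]) cube([255, 14, 91]);
  translate([0, 14, 14]) cube([14, 412, 91]);
  translate([241, 14, 14]) cube([14, 412, 91]);
}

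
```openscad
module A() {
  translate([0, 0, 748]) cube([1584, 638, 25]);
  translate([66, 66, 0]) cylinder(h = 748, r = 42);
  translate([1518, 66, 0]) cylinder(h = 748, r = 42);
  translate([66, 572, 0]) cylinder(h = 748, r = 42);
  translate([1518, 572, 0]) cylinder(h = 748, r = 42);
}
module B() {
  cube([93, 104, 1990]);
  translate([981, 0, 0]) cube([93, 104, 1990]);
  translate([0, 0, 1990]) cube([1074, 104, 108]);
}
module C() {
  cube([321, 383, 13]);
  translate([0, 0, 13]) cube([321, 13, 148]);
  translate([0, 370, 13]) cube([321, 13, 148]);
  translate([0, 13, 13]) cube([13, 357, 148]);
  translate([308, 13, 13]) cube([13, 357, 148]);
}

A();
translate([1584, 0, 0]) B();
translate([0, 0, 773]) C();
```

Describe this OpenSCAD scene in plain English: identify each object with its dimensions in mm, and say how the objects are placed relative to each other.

A is a table: top 1584 mm (x) × 638 mm (y), 25 mm thick, upper face at z = 773 mm, on four round legs of 84 mm diameter, each leg's bounding box inset 24 mm from the nearest pair of top edges, running from z = 0 to the bottom of the top.

B is a rectangular door frame: two vertical jambs of 93×104 mm section, 1990 mm tall, with a clear opening 888 mm wide between their inner faces. A header 108 mm tall and 104 mm deep lies on top of the jambs and spans the full outside width.

C is an open storage box with external size 321×383×161 mm and wall thickness 13 mm (the base is also 13 mm thick). The base covers the whole footprint; the four walls stand on the base, with the y-facing walls full-width and the x-facing walls fitting between their inner faces.

The door frame is against the table's +x side, with their −y faces flush. The open box is on top of the table.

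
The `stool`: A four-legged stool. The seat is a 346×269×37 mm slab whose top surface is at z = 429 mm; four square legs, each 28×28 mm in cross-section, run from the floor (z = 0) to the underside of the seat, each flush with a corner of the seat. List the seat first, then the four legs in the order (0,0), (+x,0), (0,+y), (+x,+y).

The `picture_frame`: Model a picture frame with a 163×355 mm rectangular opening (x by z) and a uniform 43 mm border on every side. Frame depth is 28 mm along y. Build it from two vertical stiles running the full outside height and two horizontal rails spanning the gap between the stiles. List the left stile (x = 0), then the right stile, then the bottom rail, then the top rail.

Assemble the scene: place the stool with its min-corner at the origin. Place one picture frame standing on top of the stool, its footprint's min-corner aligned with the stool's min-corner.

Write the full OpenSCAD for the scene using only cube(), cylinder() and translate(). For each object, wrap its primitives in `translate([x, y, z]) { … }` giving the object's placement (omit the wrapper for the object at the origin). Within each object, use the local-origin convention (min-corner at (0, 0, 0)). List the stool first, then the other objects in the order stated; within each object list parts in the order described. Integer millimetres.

translate([0, 0, 392]) cube([346, 269, 37]);
cube([28, 28, 392]);
translate([318, 0, 0]) cube([28, 28, 392]);
translate([0, 241, 0]) cube([28, 28, 392]);
translate([318, 241, 0]) cube([28, 28, 392]);
translate([0, 0, 429]) {
  cube([43, 28, 441]);
  translate([206, 0, 0]) cube([43, 28, 441]);
  translate([43, 0, 0]) cube([163, 28, 43]);
  translate([43, 0, 398]) cube([163, 28, 43]);
}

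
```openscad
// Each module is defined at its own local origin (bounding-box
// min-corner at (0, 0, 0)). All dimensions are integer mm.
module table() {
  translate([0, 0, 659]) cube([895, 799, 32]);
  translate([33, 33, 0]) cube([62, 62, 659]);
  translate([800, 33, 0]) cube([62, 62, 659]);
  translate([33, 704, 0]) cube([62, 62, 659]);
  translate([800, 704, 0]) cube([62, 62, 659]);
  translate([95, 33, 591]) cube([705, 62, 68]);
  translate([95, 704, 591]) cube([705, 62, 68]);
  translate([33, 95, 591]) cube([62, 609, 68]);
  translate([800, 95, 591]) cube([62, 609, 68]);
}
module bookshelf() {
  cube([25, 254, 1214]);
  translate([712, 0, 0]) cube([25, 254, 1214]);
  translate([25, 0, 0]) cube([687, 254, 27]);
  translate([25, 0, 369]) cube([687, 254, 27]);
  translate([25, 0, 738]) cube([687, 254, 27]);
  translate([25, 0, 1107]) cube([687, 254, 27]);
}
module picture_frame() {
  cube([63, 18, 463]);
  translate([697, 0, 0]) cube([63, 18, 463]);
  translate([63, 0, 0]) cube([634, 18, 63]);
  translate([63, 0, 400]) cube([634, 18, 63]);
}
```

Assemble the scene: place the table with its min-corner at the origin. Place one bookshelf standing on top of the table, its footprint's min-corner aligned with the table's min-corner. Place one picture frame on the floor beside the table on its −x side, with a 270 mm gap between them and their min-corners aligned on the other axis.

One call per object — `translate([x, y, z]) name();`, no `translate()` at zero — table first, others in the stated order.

table();
translate([0, 0, 691]) bookshelf();
translate([-1030, 0, 0]) picture_frame();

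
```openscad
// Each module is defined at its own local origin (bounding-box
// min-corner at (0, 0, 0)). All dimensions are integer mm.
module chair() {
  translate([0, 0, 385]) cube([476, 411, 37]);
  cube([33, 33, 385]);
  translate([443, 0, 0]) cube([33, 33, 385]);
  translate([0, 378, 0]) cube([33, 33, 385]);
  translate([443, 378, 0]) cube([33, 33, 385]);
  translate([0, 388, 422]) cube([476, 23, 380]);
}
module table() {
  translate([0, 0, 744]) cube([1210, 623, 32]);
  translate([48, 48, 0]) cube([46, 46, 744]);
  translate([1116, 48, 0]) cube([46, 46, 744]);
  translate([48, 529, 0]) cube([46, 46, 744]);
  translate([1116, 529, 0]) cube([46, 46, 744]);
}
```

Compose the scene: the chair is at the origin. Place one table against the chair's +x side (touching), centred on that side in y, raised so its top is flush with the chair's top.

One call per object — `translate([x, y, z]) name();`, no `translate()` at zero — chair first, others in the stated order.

chair();
translate([476, -106, 26]) table();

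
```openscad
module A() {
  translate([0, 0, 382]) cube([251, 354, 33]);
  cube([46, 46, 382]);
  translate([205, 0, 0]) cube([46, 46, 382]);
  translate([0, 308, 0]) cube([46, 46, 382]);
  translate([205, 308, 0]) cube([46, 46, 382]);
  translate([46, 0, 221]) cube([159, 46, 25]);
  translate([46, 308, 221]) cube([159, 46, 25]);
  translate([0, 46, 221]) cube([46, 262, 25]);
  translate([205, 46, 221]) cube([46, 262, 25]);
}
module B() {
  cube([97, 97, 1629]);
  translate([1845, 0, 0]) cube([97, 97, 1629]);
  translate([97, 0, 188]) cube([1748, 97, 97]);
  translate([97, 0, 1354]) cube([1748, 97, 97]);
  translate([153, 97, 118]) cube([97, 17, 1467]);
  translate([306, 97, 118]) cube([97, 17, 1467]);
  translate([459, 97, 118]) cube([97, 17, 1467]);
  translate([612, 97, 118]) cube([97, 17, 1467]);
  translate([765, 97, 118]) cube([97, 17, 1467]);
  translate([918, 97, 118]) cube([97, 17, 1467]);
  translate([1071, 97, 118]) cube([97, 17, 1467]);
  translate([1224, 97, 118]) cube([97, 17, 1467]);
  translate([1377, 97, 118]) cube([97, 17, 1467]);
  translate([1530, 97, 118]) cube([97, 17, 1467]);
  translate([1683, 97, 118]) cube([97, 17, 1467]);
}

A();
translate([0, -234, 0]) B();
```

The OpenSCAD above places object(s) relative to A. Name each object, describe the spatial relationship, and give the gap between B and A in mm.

The fence section's nearest face is 120 mm from the stool's −y face.

A is a stool. B is a fence section. The fence section is on the floor beside the stool on its −y side. The gap between the fence section and the stool is 120 mm.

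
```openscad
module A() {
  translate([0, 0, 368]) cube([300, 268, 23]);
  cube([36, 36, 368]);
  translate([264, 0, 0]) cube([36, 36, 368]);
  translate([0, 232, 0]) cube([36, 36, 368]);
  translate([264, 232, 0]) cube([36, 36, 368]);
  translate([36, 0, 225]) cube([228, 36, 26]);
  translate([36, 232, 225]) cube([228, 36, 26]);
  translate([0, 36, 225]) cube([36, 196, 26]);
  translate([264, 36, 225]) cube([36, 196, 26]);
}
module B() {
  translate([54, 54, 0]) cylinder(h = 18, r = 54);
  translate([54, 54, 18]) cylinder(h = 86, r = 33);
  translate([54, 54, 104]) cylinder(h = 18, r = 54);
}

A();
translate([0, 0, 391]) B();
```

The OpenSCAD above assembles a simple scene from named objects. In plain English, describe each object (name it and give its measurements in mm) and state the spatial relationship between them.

A is a four-legged stool. The seat is 300×268 mm, 23 mm thick, top at z = 391 mm. It stands on four square legs, each 36×36 mm in cross-section, from z = 0 to the seat underside, each flush with a corner of the seat. Four stretchers, 36 mm wide and 26 mm tall, connect adjacent legs with their undersides at z = 225 mm, each running between the inner faces of the legs it joins and aligned with the legs' outer faces on the other axis.

B is a spool: two coaxial disc flanges of radius 54 mm and thickness 18 mm, joined by a core cylinder of radius 33 mm and height 86 mm. The lower flange rests on z = 0 and the three cylinders share a vertical axis.

The spool is on top of the stool.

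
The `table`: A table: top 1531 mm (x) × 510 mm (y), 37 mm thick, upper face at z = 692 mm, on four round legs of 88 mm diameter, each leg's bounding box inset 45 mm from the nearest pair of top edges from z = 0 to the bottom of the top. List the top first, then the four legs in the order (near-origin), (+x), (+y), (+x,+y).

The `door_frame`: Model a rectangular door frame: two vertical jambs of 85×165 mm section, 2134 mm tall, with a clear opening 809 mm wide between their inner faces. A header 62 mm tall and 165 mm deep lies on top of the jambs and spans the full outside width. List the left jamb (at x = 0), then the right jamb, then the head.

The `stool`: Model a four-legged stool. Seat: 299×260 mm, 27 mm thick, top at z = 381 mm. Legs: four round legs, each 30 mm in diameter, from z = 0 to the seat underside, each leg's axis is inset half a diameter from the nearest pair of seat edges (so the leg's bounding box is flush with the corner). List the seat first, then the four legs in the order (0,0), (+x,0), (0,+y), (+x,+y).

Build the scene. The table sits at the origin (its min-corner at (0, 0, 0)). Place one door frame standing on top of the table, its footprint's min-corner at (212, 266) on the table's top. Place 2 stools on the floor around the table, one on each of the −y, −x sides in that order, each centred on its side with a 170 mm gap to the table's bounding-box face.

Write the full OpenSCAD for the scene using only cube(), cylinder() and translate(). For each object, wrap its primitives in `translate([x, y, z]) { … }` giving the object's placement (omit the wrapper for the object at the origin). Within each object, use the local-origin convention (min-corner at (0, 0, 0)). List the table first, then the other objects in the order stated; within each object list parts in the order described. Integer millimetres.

translate([0, 0, 655]) cube([1531, 510, 37]);
translate([89, 89, 0]) cylinder(h = 655, r = 44);
translate([1442, 89, 0]) cylinder(h = 655, r = 44);
translate([89, 421, 0]) cylinder(h = 655, r = 44);
translate([1442, 421, 0]) cylinder(h = 655, r = 44);
translate([212, 266, 692]) {
  cube([85, 165, 2134]);
  translate([894, 0, 0]) cube([85, 165, 2134]);
  translate([0, 0, 2134]) cube([979, 165, 62]);
}
translate([616, -430, 0]) {
  translate([0, 0, 354]) cube([299, 260, 27]);
  translate([15, 15, 0]) cylinder(h = 354, r = 15);
  translate([284, 15, 0]) cylinder(h = 354, r = 15);
  translate([15, 245, 0]) cylinder(h = 354, r = 15);
  translate([284, 245, 0]) cylinder(h = 354, r = 15);
}
translate([-469, 125, 0]) {
  translate([0, 0, 354]) cube([299, 260, 27]);
  translate([15, 15, 0]) cylinder(h = 354, r = 15);
  translate([284, 15, 0]) cylinder(h = 354, r = 15);
  translate([15, 245, 0]) cylinder(h = 354, r = 15);
  translate([284, 245, 0]) cylinder(h = 354, r = 15);
}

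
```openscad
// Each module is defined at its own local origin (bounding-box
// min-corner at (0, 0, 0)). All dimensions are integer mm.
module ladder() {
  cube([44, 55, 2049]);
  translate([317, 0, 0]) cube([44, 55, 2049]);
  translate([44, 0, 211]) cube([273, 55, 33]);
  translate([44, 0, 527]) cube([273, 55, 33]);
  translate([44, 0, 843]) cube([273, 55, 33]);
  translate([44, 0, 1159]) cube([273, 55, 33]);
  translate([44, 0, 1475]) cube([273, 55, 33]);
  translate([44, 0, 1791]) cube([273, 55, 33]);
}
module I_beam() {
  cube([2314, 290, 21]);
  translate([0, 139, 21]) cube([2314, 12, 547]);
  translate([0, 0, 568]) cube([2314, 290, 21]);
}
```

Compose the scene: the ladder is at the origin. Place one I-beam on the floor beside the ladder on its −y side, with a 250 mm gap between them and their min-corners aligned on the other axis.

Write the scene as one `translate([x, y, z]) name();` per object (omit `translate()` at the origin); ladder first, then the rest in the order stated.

ladder();
translate([0, -540, 0]) I_beam();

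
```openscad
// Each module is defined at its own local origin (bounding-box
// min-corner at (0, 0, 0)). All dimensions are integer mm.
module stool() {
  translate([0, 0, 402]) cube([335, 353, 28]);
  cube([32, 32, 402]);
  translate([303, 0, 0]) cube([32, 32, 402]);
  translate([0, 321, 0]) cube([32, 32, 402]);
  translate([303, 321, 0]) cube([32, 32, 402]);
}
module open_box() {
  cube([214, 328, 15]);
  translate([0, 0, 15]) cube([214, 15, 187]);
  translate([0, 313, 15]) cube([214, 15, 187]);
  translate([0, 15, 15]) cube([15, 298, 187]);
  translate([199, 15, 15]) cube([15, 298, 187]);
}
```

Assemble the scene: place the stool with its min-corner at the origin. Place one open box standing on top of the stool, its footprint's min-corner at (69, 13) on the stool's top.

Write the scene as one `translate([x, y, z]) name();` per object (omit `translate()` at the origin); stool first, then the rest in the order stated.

stool();
translate([69, 13, 430]) open_box();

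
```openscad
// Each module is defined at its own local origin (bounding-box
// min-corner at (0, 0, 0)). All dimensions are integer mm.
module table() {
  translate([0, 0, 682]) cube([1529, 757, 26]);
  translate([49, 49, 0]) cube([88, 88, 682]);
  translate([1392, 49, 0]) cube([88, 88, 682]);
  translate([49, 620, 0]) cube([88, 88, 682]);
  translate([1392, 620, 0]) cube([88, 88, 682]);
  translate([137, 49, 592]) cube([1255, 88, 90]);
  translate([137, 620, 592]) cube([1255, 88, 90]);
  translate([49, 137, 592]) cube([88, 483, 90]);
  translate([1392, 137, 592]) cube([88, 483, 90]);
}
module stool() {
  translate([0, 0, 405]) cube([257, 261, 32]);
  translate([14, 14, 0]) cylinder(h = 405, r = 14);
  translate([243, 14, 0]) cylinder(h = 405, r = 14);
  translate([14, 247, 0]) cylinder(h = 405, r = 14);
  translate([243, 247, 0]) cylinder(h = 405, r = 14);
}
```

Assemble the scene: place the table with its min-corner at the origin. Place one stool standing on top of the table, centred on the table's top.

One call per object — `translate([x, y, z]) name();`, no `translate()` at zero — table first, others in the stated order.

table();
translate([636, 248, 708]) stool();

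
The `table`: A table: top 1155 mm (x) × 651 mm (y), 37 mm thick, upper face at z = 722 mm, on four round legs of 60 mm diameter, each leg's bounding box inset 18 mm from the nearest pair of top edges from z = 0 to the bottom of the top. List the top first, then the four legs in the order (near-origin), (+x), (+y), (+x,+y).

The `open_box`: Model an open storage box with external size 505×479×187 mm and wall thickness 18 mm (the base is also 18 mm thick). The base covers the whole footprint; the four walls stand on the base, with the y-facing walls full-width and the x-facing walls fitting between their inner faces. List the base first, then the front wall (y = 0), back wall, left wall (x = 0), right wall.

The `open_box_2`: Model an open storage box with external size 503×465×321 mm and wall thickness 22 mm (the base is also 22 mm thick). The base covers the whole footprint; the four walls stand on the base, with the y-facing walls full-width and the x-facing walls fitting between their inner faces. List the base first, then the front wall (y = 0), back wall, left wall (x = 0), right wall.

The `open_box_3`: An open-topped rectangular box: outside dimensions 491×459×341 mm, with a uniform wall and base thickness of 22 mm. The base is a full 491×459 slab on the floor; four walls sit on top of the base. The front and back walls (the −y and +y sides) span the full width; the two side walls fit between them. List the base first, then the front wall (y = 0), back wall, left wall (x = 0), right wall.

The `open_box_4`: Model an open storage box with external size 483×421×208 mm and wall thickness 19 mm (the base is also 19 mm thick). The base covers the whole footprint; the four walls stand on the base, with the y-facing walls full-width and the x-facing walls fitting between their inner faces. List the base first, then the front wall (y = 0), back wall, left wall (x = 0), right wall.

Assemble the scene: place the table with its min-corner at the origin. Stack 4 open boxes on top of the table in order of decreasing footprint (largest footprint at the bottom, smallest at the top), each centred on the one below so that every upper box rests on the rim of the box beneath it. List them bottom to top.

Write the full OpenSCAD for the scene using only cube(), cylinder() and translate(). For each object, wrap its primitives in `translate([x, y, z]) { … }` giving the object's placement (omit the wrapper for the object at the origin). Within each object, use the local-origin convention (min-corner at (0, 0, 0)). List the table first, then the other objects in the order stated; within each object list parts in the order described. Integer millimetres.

translate([0, 0, 685]) cube([1155, 651, 37]);
translate([48, 48, 0]) cylinder(h = 685, r = 30);
translate([1107, 48, 0]) cylinder(h = 685, r = 30);
translate([48, 603, 0]) cylinder(h = 685, r = 30);
translate([1107, 603, 0]) cylinder(h = 685, r = 30);
translate([325, 86, 722]) {
  cube([505, 479, 18]);
  translate([0, 0, 18]) cube([505, 18, 169]);
  translate([0, 461, 18]) cube([505, 18, 169]);
  translate([0, 18, 18]) cube([18, 443, 169]);
  translate([487, 18, 18]) cube([18, 443, 169]);
}
translate([326, 93, 909]) {
  cube([503, 465, 22]);
  translate([0, 0, 22]) cube([503, 22, 299]);
  translate([0, 443, 22]) cube([503, 22, 299]);
  translate([0, 22, 22]) cube([22, 421, 299]);
  translate([481, 22, 22]) cube([22, 421, 299]);
}
translate([332, 96, 1230]) {
  cube([491, 459, 22]);
  translate([0, 0, 22]) cube([491, 22, 319]);
  translate([0, 437, 22]) cube([491, 22, 319]);
  translate([0, 22, 22]) cube([22, 415, 319]);
  translate([469, 22, 22]) cube([22, 415, 319]);
}
translate([336, 115, 1571]) {
  cube([483, 421, 19]);
  translate([0, 0, 19]) cube([483, 19, 189]);
  translate([0, 402, 19]) cube([483, 19, 189]);
  translate([0, 19, 19]) cube([19, 383, 189]);
  translate([464, 19, 19]) cube([19, 383, 189]);
}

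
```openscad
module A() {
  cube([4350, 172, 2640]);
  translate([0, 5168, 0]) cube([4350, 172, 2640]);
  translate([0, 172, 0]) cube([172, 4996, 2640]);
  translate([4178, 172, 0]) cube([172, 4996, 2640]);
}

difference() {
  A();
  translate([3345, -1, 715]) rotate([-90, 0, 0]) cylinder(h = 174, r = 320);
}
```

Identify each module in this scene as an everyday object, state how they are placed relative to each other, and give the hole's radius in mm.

The subtracted cylinder has r = 320 mm.

A is a house frame. The house frame has a circular hole through its front wall. The hole's radius is 320 mm.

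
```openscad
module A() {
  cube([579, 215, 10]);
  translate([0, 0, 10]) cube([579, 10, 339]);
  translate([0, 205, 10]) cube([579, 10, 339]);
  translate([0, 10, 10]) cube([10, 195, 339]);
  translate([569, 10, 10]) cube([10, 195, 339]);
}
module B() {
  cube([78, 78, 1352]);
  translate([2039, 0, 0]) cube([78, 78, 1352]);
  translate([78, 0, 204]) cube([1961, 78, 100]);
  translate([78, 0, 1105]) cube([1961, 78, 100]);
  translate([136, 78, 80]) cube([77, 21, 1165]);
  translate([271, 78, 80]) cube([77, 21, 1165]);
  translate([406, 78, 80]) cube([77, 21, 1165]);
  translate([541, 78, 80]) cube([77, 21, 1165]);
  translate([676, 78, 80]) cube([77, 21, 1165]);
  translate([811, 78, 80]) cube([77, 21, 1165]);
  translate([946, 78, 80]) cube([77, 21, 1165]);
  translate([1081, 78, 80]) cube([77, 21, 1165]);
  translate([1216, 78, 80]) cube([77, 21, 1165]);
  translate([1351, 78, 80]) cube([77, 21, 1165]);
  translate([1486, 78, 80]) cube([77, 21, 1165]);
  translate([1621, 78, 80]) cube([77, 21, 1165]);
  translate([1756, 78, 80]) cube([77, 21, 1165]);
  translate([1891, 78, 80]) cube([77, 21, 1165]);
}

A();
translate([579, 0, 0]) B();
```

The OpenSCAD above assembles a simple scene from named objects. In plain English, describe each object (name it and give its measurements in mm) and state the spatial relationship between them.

A is an open-topped rectangular box: outside dimensions 579×215×349 mm, with a uniform wall and base thickness of 10 mm. The base is a full 579×215 slab on the floor; four walls sit on top of the base. The front and back walls (the −y and +y sides) span the full width; the two side walls fit between them.

B is a fence section. Two 78×78 mm posts, 1352 mm tall, stand on the floor with a clear span of 1961 mm between their inner faces. Two horizontal rails of 78×100 mm section span the gap between the posts with their undersides at z = 204 mm and z = 1105 mm, flush with the posts' −y face. 14 pickets, each 77 mm wide, 21 mm thick and 1165 mm tall, are fixed to the +y face of the rails with their bottoms at z = 80 mm, evenly spaced across the span with equal gaps (rounded down to the nearest mm) at the −x end and between each pair — any rounding remainder accumulates at the +x end.

The fence section is against the open box's +x side, with their −y faces flush.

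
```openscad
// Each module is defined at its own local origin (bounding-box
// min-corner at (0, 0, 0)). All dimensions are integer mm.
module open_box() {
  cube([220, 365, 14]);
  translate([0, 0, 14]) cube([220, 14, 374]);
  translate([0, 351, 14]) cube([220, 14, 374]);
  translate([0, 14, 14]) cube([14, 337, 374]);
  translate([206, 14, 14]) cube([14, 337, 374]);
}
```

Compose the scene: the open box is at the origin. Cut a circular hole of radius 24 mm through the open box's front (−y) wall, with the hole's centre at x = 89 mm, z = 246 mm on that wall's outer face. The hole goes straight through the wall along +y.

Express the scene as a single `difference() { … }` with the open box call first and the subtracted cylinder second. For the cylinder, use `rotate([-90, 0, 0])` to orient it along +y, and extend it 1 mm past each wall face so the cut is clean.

difference() {
  open_box();
  translate([89, -1, 246]) rotate([-90, 0, 0]) cylinder(h = 16, r = 24);
}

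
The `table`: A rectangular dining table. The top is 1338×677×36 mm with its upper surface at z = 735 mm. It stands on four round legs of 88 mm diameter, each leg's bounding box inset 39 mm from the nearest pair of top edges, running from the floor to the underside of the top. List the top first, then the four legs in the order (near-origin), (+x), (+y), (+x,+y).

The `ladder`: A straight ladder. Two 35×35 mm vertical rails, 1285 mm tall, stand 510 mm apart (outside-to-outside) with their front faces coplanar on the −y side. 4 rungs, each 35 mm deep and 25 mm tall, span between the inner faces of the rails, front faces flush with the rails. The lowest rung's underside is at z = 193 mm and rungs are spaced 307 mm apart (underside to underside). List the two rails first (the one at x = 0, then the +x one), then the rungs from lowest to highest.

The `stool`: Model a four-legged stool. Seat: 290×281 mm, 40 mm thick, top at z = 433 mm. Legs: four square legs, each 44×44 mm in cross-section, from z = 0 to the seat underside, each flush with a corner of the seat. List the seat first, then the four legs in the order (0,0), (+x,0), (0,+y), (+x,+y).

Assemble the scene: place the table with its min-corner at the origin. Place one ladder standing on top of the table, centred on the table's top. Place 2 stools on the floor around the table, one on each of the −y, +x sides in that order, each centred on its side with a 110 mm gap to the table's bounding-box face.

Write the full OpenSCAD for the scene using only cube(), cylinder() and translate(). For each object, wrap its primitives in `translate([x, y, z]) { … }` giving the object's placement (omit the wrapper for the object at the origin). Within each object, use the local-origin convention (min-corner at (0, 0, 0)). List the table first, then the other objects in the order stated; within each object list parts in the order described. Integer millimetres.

translate([0, 0, 699]) cube([1338, 677, 36]);
translate([83, 83, 0]) cylinder(h = 699, r = 44);
translate([1255, 83, 0]) cylinder(h = 699, r = 44);
translate([83, 594, 0]) cylinder(h = 699, r = 44);
translate([1255, 594, 0]) cylinder(h = 699, r = 44);
translate([414, 321, 735]) {
  cube([35, 35, 1285]);
  translate([475, 0, 0]) cube([35, 35, 1285]);
  translate([35, 0, 193]) cube([440, 35, 25]);
  translate([35, 0, 500]) cube([440, 35, 25]);
  translate([35, 0, 807]) cube([440, 35, 25]);
  translate([35, 0, 1114]) cube([440, 35, 25]);
}
translate([524, -391, 0]) {
  translate([0, 0, 393]) cube([290, 281, 40]);
  cube([44, 44, 393]);
  translate([246, 0, 0]) cube([44, 44, 393]);
  translate([0, 237, 0]) cube([44, 44, 393]);
  translate([246, 237, 0]) cube([44, 44, 393]);
}
translate([1448, 198, 0]) {
  translate([0, 0, 393]) cube([290, 281, 40]);
  cube([44, 44, 393]);
  translate([246, 0, 0]) cube([44, 44, 393]);
  translate([0, 237, 0]) cube([44, 44, 393]);
  translate([246, 237, 0]) cube([44, 44, 393]);
}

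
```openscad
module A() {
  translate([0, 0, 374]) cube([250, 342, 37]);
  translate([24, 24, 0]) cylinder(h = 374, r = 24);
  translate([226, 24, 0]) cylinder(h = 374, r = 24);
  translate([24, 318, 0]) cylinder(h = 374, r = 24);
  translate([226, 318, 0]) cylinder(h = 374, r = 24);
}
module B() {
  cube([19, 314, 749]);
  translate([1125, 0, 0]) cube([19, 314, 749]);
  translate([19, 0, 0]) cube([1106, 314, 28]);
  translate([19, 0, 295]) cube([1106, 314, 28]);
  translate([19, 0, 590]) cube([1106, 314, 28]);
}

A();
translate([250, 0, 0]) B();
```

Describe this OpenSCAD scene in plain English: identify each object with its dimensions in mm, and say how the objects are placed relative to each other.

A is a four-legged stool. The seat is a 250×342×37 mm slab whose top surface is at z = 411 mm; four round legs, each 48 mm in diameter, run from the floor (z = 0) to the underside of the seat, each leg's axis is inset half a diameter from the nearest pair of seat edges (so the leg's bounding box is flush with the corner).

B is a bookshelf 1144 mm wide overall, 314 mm deep and 749 mm tall. The two sides are 19 mm thick vertical panels. 3 horizontal shelves of 28 mm thickness span between the inner faces of the sides; the lowest shelf sits on the floor and shelves are stacked with a clear vertical gap of 267 mm between each pair.

The bookshelf is against the stool's +x side, with their −y faces flush.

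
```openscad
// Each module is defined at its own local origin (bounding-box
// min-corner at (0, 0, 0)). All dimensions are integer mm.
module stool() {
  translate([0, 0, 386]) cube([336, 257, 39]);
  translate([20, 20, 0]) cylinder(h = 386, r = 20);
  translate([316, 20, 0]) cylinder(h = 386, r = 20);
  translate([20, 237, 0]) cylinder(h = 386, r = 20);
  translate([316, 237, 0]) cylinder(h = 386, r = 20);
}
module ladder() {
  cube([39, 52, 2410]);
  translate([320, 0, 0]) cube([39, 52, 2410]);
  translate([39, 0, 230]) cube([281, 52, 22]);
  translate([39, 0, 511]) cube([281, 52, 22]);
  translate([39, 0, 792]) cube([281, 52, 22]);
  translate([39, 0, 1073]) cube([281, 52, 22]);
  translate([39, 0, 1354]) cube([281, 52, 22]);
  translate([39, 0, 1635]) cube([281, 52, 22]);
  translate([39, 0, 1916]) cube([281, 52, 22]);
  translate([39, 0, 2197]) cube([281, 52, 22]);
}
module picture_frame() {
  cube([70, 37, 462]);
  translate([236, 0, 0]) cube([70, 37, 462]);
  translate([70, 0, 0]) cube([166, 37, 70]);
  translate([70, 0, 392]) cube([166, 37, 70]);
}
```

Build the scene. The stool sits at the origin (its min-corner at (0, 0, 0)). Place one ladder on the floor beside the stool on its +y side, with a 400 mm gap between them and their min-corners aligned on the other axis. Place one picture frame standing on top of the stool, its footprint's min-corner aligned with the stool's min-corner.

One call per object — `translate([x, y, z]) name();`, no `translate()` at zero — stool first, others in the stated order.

stool();
translate([0, 657, 0]) ladder();
translate([0, 0, 425]) picture_frame();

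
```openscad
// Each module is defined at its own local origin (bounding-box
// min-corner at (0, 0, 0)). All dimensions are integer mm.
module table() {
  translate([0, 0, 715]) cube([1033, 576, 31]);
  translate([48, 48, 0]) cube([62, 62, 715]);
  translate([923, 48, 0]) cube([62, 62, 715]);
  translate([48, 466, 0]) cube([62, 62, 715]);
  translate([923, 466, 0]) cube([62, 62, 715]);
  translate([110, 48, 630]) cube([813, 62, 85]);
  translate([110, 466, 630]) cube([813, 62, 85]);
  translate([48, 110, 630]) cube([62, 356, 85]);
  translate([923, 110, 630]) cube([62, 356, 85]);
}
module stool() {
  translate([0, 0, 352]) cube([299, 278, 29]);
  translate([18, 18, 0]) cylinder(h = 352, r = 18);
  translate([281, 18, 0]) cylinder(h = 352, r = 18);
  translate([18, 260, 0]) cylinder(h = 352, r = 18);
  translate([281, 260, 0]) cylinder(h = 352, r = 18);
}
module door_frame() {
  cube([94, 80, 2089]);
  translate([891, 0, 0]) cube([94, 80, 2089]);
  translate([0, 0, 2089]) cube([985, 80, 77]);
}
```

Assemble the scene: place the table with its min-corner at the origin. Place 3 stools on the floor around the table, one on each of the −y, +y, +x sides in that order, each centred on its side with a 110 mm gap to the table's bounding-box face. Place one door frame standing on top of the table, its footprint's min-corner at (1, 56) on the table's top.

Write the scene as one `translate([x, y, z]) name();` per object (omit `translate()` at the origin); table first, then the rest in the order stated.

table();
translate([367, -388, 0]) stool();
translate([367, 686, 0]) stool();
translate([1143, 149, 0]) stool();
translate([1, 56, 746]) door_frame();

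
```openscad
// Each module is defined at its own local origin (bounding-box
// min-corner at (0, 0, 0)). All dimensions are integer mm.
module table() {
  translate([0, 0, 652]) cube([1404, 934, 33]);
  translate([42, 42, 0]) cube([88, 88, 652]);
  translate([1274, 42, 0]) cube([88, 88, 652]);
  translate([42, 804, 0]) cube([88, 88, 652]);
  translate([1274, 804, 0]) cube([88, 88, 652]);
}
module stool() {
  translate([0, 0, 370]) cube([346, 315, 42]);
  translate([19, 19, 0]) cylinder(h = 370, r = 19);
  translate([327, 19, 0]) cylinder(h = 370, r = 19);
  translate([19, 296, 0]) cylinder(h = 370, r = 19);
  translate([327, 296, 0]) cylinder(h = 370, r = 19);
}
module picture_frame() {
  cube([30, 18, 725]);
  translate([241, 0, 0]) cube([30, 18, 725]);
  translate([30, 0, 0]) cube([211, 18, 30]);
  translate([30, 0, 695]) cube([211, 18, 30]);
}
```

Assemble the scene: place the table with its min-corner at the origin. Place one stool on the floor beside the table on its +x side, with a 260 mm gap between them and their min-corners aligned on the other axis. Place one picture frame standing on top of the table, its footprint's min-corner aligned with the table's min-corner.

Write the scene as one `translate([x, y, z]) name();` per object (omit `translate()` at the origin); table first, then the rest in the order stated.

table();
translate([1664, 0, 0]) stool();
translate([0, 0, 685]) picture_frame();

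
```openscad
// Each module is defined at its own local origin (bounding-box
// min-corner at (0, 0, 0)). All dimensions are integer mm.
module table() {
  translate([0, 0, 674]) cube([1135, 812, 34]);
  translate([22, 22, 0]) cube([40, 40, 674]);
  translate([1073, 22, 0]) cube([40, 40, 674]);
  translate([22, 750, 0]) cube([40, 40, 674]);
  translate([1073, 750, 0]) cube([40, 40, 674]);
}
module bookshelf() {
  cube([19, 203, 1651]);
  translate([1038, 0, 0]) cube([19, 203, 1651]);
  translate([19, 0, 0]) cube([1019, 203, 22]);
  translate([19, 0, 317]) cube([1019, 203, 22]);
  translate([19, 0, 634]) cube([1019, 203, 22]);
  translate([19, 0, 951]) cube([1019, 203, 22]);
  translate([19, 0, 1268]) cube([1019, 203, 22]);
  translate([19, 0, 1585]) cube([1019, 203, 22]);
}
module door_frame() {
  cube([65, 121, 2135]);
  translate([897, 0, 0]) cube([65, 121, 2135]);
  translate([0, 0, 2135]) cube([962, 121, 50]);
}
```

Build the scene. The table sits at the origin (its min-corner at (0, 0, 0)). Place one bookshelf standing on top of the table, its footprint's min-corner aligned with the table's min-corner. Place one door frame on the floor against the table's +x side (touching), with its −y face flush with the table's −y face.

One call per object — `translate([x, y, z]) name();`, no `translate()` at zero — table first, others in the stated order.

table();
translate([0, 0, 708]) bookshelf();
translate([1135, 0, 0]) door_frame();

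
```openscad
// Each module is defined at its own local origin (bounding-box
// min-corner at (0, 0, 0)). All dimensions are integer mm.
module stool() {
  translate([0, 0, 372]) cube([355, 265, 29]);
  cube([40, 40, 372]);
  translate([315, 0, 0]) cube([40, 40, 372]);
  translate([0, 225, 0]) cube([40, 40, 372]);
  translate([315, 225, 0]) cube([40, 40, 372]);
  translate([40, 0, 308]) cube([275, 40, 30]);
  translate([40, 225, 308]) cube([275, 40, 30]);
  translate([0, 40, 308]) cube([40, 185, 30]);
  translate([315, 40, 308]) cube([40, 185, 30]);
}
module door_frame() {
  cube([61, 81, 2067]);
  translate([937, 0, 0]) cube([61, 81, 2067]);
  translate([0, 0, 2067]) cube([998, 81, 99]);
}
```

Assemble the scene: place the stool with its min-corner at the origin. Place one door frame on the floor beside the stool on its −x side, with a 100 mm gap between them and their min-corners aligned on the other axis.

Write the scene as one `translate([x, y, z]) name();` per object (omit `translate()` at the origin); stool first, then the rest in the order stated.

stool();
translate([-1098, 0, 0]) door_frame();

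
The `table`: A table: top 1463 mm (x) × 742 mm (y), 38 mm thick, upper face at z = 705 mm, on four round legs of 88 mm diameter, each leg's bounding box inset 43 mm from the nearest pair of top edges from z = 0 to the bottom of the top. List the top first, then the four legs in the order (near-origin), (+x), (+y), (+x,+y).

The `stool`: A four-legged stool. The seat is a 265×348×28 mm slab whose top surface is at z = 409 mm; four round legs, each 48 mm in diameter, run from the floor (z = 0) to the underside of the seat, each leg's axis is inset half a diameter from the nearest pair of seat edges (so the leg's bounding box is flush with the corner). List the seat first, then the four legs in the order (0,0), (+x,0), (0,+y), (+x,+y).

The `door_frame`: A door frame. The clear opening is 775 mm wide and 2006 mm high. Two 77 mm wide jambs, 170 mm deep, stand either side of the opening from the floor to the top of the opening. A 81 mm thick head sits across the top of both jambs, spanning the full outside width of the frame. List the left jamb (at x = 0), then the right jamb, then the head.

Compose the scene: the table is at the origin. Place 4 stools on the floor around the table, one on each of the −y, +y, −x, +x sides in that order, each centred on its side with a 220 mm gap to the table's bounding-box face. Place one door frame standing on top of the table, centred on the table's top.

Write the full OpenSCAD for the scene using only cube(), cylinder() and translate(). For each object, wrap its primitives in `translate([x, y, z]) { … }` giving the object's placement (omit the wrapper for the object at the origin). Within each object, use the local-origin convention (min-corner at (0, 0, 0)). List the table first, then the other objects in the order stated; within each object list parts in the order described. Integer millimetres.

translate([0, 0, 667]) cube([1463, 742, 38]);
translate([87, 87, 0]) cylinder(h = 667, r = 44);
translate([1376, 87, 0]) cylinder(h = 667, r = 44);
translate([87, 655, 0]) cylinder(h = 667, r = 44);
translate([1376, 655, 0]) cylinder(h = 667, r = 44);
translate([599, -568, 0]) {
  translate([0, 0, 381]) cube([265, 348, 28]);
  translate([24, 24, 0]) cylinder(h = 381, r = 24);
  translate([241, 24, 0]) cylinder(h = 381, r = 24);
  translate([24, 324, 0]) cylinder(h = 381, r = 24);
  translate([241, 324, 0]) cylinder(h = 381, r = 24);
}
translate([599, 962, 0]) {
  translate([0, 0, 381]) cube([265, 348, 28]);
  translate([24, 24, 0]) cylinder(h = 381, r = 24);
  translate([241, 24, 0]) cylinder(h = 381, r = 24);
  translate([24, 324, 0]) cylinder(h = 381, r = 24);
  translate([241, 324, 0]) cylinder(h = 381, r = 24);
}
translate([-485, 197, 0]) {
  translate([0, 0, 381]) cube([265, 348, 28]);
  translate([24, 24, 0]) cylinder(h = 381, r = 24);
  translate([241, 24, 0]) cylinder(h = 381, r = 24);
  translate([24, 324, 0]) cylinder(h = 381, r = 24);
  translate([241, 324, 0]) cylinder(h = 381, r = 24);
}
translate([1683, 197, 0]) {
  translate([0, 0, 381]) cube([265, 348, 28]);
  translate([24, 24, 0]) cylinder(h = 381, r = 24);
  translate([241, 24, 0]) cylinder(h = 381, r = 24);
  translate([24, 324, 0]) cylinder(h = 381, r = 24);
  translate([241, 324, 0]) cylinder(h = 381, r = 24);
}
translate([267, 286, 705]) {
  cube([77, 170, 2006]);
  translate([852, 0, 0]) cube([77, 170, 2006]);
  translate([0, 0, 2006]) cube([929, 170, 81]);
}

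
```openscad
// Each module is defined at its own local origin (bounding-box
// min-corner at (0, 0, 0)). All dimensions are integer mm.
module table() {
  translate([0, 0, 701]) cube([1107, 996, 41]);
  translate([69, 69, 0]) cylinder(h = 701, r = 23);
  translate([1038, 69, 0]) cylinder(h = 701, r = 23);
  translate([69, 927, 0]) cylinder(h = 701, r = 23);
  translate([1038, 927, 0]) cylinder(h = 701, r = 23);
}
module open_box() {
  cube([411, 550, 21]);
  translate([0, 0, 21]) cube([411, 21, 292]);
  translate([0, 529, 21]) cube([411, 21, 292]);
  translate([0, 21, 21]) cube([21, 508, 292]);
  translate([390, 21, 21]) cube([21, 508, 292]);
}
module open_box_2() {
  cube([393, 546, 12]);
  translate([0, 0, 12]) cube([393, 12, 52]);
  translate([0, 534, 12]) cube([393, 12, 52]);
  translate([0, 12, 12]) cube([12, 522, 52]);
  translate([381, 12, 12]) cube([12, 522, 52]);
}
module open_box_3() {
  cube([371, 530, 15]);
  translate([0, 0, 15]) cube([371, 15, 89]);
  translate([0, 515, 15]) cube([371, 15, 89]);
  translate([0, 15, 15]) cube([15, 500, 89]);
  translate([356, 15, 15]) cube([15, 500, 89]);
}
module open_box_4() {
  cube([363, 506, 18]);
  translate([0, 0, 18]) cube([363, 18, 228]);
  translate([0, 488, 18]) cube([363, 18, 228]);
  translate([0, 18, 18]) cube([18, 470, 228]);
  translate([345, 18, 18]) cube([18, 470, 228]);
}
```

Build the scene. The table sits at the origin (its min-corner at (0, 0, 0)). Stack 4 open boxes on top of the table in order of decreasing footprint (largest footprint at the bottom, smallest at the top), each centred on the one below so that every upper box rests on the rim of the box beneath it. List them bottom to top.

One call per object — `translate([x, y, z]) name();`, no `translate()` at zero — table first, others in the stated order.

table();
translate([348, 223, 742]) open_box();
translate([357, 225, 1055]) open_box_2();
translate([368, 233, 1119]) open_box_3();
translate([372, 245, 1223]) open_box_4();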